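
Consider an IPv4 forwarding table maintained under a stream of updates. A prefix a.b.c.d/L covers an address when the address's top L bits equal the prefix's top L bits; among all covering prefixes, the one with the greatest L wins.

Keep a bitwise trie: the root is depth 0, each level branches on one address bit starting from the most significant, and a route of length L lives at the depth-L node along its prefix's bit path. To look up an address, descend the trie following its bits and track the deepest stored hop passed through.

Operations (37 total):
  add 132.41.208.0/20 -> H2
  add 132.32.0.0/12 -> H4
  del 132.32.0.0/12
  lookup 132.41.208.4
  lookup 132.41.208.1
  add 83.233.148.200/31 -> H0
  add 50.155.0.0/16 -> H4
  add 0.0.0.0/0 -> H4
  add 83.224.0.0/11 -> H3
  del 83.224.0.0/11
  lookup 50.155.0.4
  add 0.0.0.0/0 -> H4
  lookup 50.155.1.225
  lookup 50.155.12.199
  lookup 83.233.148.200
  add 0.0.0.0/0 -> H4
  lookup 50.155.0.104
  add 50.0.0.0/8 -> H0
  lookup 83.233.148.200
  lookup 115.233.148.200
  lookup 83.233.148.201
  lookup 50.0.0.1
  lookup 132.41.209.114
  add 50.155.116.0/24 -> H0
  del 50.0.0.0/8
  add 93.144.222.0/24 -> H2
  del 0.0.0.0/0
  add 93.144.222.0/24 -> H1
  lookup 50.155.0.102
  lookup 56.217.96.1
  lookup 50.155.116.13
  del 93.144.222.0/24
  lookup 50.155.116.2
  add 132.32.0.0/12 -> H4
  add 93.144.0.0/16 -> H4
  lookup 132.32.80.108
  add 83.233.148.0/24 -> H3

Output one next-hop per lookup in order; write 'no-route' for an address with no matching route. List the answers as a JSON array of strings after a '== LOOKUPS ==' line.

Apply in order:
  + 132.41.208.0/20 (H2) depth=20
  + 132.32.0.0/12 (H4) depth=12
  del 132.32.0.0/12 (clear depth 12)
  ? 132.41.208.4  path d0:-→d1:-→d2:-→d3:-→d4:-→d5:-→d6:-→d7:-→d8:-→d9:-→d10:-→d11:-→d12:-→d13:-→d14:-→d15:-→d16:-→d17:-→d18:-→d19:-→d20:H2  best=H2
  ? 132.41.208.1  path d0:-→d1:-→d2:-→d3:-→d4:-→d5:-→d6:-→d7:-→d8:-→d9:-→d10:-→d11:-→d12:-→d13:-→d14:-→d15:-→d16:-→d17:-→d18:-→d19:-→d20:H2  best=H2
  + 83.233.148.200/31 (H0) depth=31
  + 50.155.0.0/16 (H4) depth=16
  + 0.0.0.0/0 (H4) depth=0
  + 83.224.0.0/11 (H3) depth=11
  del 83.224.0.0/11 (clear depth 11)
  ? 50.155.0.4  path d0:H4→d1:-→d2:-→d3:-→d4:-→d5:-→d6:-→d7:-→d8:-→d9:-→d10:-→d11:-→d12:-→d13:-→d14:-→d15:-→d16:H4  best=H4
  + 0.0.0.0/0 (H4) depth=0
  ? 50.155.1.225  path d0:H4→d1:-→d2:-→d3:-→d4:-→d5:-→d6:-→d7:-→d8:-→d9:-→d10:-→d11:-→d12:-→d13:-→d14:-→d15:-→d16:H4  best=H4
  ? 50.155.12.199  path d0:H4→d1:-→d2:-→d3:-→d4:-→d5:-→d6:-→d7:-→d8:-→d9:-→d10:-→d11:-→d12:-→d13:-→d14:-→d15:-→d16:H4  best=H4
  ? 83.233.148.200  path d0:H4→d1:-→d2:-→d3:-→d4:-→d5:-→d6:-→d7:-→d8:-→d9:-→d10:-→d11:-→d12:-→d13:-→d14:-→d15:-→d16:-→d17:-→d18:-→d19:-→d20:-→d21:-→d22:-→d23:-→d24:-→d25:-→d26:-→d27:-→d28:-→d29:-→d30:-→d31:H0  best=H0
  + 0.0.0.0/0 (H4) depth=0
  ? 50.155.0.104  path d0:H4→d1:-→d2:-→d3:-→d4:-→d5:-→d6:-→d7:-→d8:-→d9:-→d10:-→d11:-→d12:-→d13:-→d14:-→d15:-→d16:H4  best=H4
  + 50.0.0.0/8 (H0) depth=8
  ? 83.233.148.200  path d0:H4→d1:-→d2:-→d3:-→d4:-→d5:-→d6:-→d7:-→d8:-→d9:-→d10:-→d11:-→d12:-→d13:-→d14:-→d15:-→d16:-→d17:-→d18:-→d19:-→d20:-→d21:-→d22:-→d23:-→d24:-→d25:-→d26:-→d27:-→d28:-→d29:-→d30:-→d31:H0  best=H0
  ? 115.233.148.200  path d0:H4→d1:-→d2:-  best=H4
  ? 83.233.148.201  path d0:H4→d1:-→d2:-→d3:-→d4:-→d5:-→d6:-→d7:-→d8:-→d9:-→d10:-→d11:-→d12:-→d13:-→d14:-→d15:-→d16:-→d17:-→d18:-→d19:-→d20:-→d21:-→d22:-→d23:-→d24:-→d25:-→d26:-→d27:-→d28:-→d29:-→d30:-→d31:H0  best=H0
  ? 50.0.0.1  path d0:H4→d1:-→d2:-→d3:-→d4:-→d5:-→d6:-→d7:-→d8:H0  best=H0
  ? 132.41.209.114  path d0:H4→d1:-→d2:-→d3:-→d4:-→d5:-→d6:-→d7:-→d8:-→d9:-→d10:-→d11:-→d12:-→d13:-→d14:-→d15:-→d16:-→d17:-→d18:-→d19:-→d20:H2  best=H2
  + 50.155.116.0/24 (H0) depth=24
  del 50.0.0.0/8 (clear depth 8)
  + 93.144.222.0/24 (H2) depth=24
  del 0.0.0.0/0 (clear depth 0)
  + 93.144.222.0/24 (H1) depth=24
  ? 50.155.0.102  path d0:-→d1:-→d2:-→d3:-→d4:-→d5:-→d6:-→d7:-→d8:-→d9:-→d10:-→d11:-→d12:-→d13:-→d14:-→d15:-→d16:H4→d17:-  best=H4
  ? 56.217.96.1  path d0:-→d1:-→d2:-→d3:-→d4:-  best=no-route
  ? 50.155.116.13  path d0:-→d1:-→d2:-→d3:-→d4:-→d5:-→d6:-→d7:-→d8:-→d9:-→d10:-→d11:-→d12:-→d13:-→d14:-→d15:-→d16:H4→d17:-→d18:-→d19:-→d20:-→d21:-→d22:-→d23:-→d24:H0  best=H0
  del 93.144.222.0/24 (clear depth 24)
  ? 50.155.116.2  path d0:-→d1:-→d2:-→d3:-→d4:-→d5:-→d6:-→d7:-→d8:-→d9:-→d10:-→d11:-→d12:-→d13:-→d14:-→d15:-→d16:H4→d17:-→d18:-→d19:-→d20:-→d21:-→d22:-→d23:-→d24:H0  best=H0
  + 132.32.0.0/12 (H4) depth=12
  + 93.144.0.0/16 (H4) depth=16
  ? 132.32.80.108  path d0:-→d1:-→d2:-→d3:-→d4:-→d5:-→d6:-→d7:-→d8:-→d9:-→d10:-→d11:-→d12:H4  best=H4
  + 83.233.148.0/24 (H3) depth=24

== LOOKUPS ==
["H2","H2","H4","H4","H4","H0","H4","H0","H4","H0","H0","H2","H4","no-route","H0","H0","H4"]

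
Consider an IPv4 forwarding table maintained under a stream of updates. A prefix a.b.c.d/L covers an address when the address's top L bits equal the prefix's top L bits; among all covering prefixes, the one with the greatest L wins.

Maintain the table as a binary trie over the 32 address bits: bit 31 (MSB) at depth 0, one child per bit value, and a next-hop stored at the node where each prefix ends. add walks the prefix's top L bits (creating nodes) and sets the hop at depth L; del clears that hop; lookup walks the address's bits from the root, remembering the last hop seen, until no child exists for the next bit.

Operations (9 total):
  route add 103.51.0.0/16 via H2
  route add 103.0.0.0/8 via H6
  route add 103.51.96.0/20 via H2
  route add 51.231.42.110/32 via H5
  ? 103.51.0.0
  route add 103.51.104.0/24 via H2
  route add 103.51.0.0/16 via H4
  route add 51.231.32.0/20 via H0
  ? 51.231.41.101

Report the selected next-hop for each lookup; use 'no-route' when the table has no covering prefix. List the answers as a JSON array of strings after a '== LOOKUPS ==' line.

Apply in order:
  add 103.51.0.0/16 -> H2 at depth 16
  add 103.0.0.0/8 -> H6 at depth 8
  add 103.51.96.0/20 -> H2 at depth 20
  add 51.231.42.110/32 -> H5 at depth 32
  lookup 103.51.0.0: bits 01100111001100110 walk d0:-→d1:-→d2:-→d3:-→d4:-→d5:-→d6:-→d7:-→d8:H6→d9:-→d10:-→d11:-→d12:-→d13:-→d14:-→d15:-→d16:H2→d17:- -> H2
  add 103.51.104.0/24 -> H2 at depth 24
  add 103.51.0.0/16 -> H4 at depth 16
  add 51.231.32.0/20 -> H0 at depth 20
  lookup 51.231.41.101: bits 0011001111100111001010 walk d0:-→d1:-→d2:-→d3:-→d4:-→d5:-→d6:-→d7:-→d8:-→d9:-→d10:-→d11:-→d12:-→d13:-→d14:-→d15:-→d16:-→d17:-→d18:-→d19:-→d20:H0→d21:-→d22:- -> H0

== LOOKUPS ==
["H2","H0"]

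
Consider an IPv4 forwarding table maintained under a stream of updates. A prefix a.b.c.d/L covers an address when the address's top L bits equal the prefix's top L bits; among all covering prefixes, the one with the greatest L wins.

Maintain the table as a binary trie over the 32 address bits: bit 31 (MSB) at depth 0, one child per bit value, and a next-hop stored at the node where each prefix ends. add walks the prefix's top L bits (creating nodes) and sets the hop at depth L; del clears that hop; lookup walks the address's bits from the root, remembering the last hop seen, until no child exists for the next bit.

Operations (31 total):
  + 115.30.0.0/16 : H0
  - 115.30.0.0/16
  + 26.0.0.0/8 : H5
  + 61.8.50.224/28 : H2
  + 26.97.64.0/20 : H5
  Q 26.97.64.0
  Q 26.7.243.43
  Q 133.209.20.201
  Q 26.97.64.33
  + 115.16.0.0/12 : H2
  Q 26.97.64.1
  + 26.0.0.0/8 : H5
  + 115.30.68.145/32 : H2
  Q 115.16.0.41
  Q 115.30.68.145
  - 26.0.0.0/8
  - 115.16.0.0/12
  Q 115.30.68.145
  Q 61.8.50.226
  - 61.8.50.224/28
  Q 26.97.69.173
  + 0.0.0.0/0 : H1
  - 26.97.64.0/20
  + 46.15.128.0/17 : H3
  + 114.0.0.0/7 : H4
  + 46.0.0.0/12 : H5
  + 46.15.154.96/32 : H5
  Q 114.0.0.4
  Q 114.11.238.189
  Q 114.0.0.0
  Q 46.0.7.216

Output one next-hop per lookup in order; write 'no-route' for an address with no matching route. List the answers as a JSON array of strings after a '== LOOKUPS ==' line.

Apply in order:
  add 115.30.0.0/16 -> H0 at depth 16
  - 115.30.0.0/16 clear@16
  add 26.0.0.0/8 -> H5 at depth 8
  add 61.8.50.224/28 -> H2 at depth 28
  add 26.97.64.0/20 -> H5 at depth 20
  ? 26.97.64.0  path d0:-→d1:-→d2:-→d3:-→d4:-→d5:-→d6:-→d7:-→d8:H5→d9:-→d10:-→d11:-→d12:-→d13:-→d14:-→d15:-→d16:-→d17:-→d18:-→d19:-→d20:H5  best=H5
  ? 26.7.243.43  path d0:-→d1:-→d2:-→d3:-→d4:-→d5:-→d6:-→d7:-→d8:H5→d9:-  best=H5
  ? 133.209.20.201  path d0:-  best=no-route
  ? 26.97.64.33  path d0:-→d1:-→d2:-→d3:-→d4:-→d5:-→d6:-→d7:-→d8:H5→d9:-→d10:-→d11:-→d12:-→d13:-→d14:-→d15:-→d16:-→d17:-→d18:-→d19:-→d20:H5  best=H5
  add 115.16.0.0/12 -> H2 at depth 12
  ? 26.97.64.1  path d0:-→d1:-→d2:-→d3:-→d4:-→d5:-→d6:-→d7:-→d8:H5→d9:-→d10:-→d11:-→d12:-→d13:-→d14:-→d15:-→d16:-→d17:-→d18:-→d19:-→d20:H5  best=H5
  add 26.0.0.0/8 -> H5 at depth 8
  add 115.30.68.145/32 -> H2 at depth 32
  ? 115.16.0.41  path d0:-→d1:-→d2:-→d3:-→d4:-→d5:-→d6:-→d7:-→d8:-→d9:-→d10:-→d11:-→d12:H2  best=H2
  ? 115.30.68.145  path d0:-→d1:-→d2:-→d3:-→d4:-→d5:-→d6:-→d7:-→d8:-→d9:-→d10:-→d11:-→d12:H2→d13:-→d14:-→d15:-→d16:-→d17:-→d18:-→d19:-→d20:-→d21:-→d22:-→d23:-→d24:-→d25:-→d26:-→d27:-→d28:-→d29:-→d30:-→d31:-→d32:H2  best=H2
  - 26.0.0.0/8 clear@8
  - 115.16.0.0/12 clear@12
  ? 115.30.68.145  path d0:-→d1:-→d2:-→d3:-→d4:-→d5:-→d6:-→d7:-→d8:-→d9:-→d10:-→d11:-→d12:-→d13:-→d14:-→d15:-→d16:-→d17:-→d18:-→d19:-→d20:-→d21:-→d22:-→d23:-→d24:-→d25:-→d26:-→d27:-→d28:-→d29:-→d30:-→d31:-→d32:H2  best=H2
  ? 61.8.50.226  path d0:-→d1:-→d2:-→d3:-→d4:-→d5:-→d6:-→d7:-→d8:-→d9:-→d10:-→d11:-→d12:-→d13:-→d14:-→d15:-→d16:-→d17:-→d18:-→d19:-→d20:-→d21:-→d22:-→d23:-→d24:-→d25:-→d26:-→d27:-→d28:H2  best=H2
  - 61.8.50.224/28 clear@28
  ? 26.97.69.173  path d0:-→d1:-→d2:-→d3:-→d4:-→d5:-→d6:-→d7:-→d8:-→d9:-→d10:-→d11:-→d12:-→d13:-→d14:-→d15:-→d16:-→d17:-→d18:-→d19:-→d20:H5  best=H5
  add 0.0.0.0/0 -> H1 at depth 0
  - 26.97.64.0/20 clear@20
  add 46.15.128.0/17 -> H3 at depth 17
  add 114.0.0.0/7 -> H4 at depth 7
  add 46.0.0.0/12 -> H5 at depth 12
  add 46.15.154.96/32 -> H5 at depth 32
  ? 114.0.0.4  path d0:H1→d1:-→d2:-→d3:-→d4:-→d5:-→d6:-→d7:H4  best=H4
  ? 114.11.238.189  path d0:H1→d1:-→d2:-→d3:-→d4:-→d5:-→d6:-→d7:H4  best=H4
  ? 114.0.0.0  path d0:H1→d1:-→d2:-→d3:-→d4:-→d5:-→d6:-→d7:H4  best=H4
  ? 46.0.7.216  path d0:H1→d1:-→d2:-→d3:-→d4:-→d5:-→d6:-→d7:-→d8:-→d9:-→d10:-→d11:-→d12:H5  best=H5

== LOOKUPS ==
["H5","H5","no-route","H5","H5","H2","H2","H2","H2","H5","H4","H4","H4","H5"]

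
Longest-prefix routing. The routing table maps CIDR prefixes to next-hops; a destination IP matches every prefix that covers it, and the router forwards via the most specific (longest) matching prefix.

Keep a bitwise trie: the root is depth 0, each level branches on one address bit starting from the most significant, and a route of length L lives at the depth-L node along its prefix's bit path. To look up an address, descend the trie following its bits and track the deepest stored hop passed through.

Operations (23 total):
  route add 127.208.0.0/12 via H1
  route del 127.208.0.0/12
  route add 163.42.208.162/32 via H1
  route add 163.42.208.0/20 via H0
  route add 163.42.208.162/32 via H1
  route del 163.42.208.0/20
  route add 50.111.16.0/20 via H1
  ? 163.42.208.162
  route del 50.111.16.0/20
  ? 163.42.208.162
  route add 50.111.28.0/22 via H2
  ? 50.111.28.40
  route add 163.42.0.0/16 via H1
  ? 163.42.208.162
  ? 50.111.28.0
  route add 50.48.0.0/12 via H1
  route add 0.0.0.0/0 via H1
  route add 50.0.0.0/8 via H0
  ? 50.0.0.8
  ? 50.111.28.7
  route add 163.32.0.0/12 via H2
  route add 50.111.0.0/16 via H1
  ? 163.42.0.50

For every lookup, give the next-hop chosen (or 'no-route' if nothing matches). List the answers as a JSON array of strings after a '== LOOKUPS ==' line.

Apply in order:
  + 127.208.0.0/12 (H1) depth=12
  - 127.208.0.0/12 clear@12
  + 163.42.208.162/32 (H1) depth=32
  + 163.42.208.0/20 (H0) depth=20
  + 163.42.208.162/32 (H1) depth=32
  - 163.42.208.0/20 clear@20
  + 50.111.16.0/20 (H1) depth=20
  lookup 163.42.208.162: bits 10100011001010101101000010100010 walk d0:-→d1:-→d2:-→d3:-→d4:-→d5:-→d6:-→d7:-→d8:-→d9:-→d10:-→d11:-→d12:-→d13:-→d14:-→d15:-→d16:-→d17:-→d18:-→d19:-→d20:-→d21:-→d22:-→d23:-→d24:-→d25:-→d26:-→d27:-→d28:-→d29:-→d30:-→d31:-→d32:H1 -> H1
  - 50.111.16.0/20 clear@20
  lookup 163.42.208.162: bits 10100011001010101101000010100010 walk d0:-→d1:-→d2:-→d3:-→d4:-→d5:-→d6:-→d7:-→d8:-→d9:-→d10:-→d11:-→d12:-→d13:-→d14:-→d15:-→d16:-→d17:-→d18:-→d19:-→d20:-→d21:-→d22:-→d23:-→d24:-→d25:-→d26:-→d27:-→d28:-→d29:-→d30:-→d31:-→d32:H1 -> H1
  + 50.111.28.0/22 (H2) depth=22
  lookup 50.111.28.40: bits 0011001001101111000111 walk d0:-→d1:-→d2:-→d3:-→d4:-→d5:-→d6:-→d7:-→d8:-→d9:-→d10:-→d11:-→d12:-→d13:-→d14:-→d15:-→d16:-→d17:-→d18:-→d19:-→d20:-→d21:-→d22:H2 -> H2
  + 163.42.0.0/16 (H1) depth=16
  lookup 163.42.208.162: bits 10100011001010101101000010100010 walk d0:-→d1:-→d2:-→d3:-→d4:-→d5:-→d6:-→d7:-→d8:-→d9:-→d10:-→d11:-→d12:-→d13:-→d14:-→d15:-→d16:H1→d17:-→d18:-→d19:-→d20:-→d21:-→d22:-→d23:-→d24:-→d25:-→d26:-→d27:-→d28:-→d29:-→d30:-→d31:-→d32:H1 -> H1
  lookup 50.111.28.0: bits 0011001001101111000111 walk d0:-→d1:-→d2:-→d3:-→d4:-→d5:-→d6:-→d7:-→d8:-→d9:-→d10:-→d11:-→d12:-→d13:-→d14:-→d15:-→d16:-→d17:-→d18:-→d19:-→d20:-→d21:-→d22:H2 -> H2
  + 50.48.0.0/12 (H1) depth=12
  + 0.0.0.0/0 (H1) depth=0
  + 50.0.0.0/8 (H0) depth=8
  lookup 50.0.0.8: bits 0011001000 walk d0:H1→d1:-→d2:-→d3:-→d4:-→d5:-→d6:-→d7:-→d8:H0→d9:-→d10:- -> H0
  lookup 50.111.28.7: bits 0011001001101111000111 walk d0:H1→d1:-→d2:-→d3:-→d4:-→d5:-→d6:-→d7:-→d8:H0→d9:-→d10:-→d11:-→d12:-→d13:-→d14:-→d15:-→d16:-→d17:-→d18:-→d19:-→d20:-→d21:-→d22:H2 -> H2
  + 163.32.0.0/12 (H2) depth=12
  + 50.111.0.0/16 (H1) depth=16
  lookup 163.42.0.50: bits 1010001100101010 walk d0:H1→d1:-→d2:-→d3:-→d4:-→d5:-→d6:-→d7:-→d8:-→d9:-→d10:-→d11:-→d12:H2→d13:-→d14:-→d15:-→d16:H1 -> H1

== LOOKUPS ==
["H1","H1","H2","H1","H2","H0","H2","H1"]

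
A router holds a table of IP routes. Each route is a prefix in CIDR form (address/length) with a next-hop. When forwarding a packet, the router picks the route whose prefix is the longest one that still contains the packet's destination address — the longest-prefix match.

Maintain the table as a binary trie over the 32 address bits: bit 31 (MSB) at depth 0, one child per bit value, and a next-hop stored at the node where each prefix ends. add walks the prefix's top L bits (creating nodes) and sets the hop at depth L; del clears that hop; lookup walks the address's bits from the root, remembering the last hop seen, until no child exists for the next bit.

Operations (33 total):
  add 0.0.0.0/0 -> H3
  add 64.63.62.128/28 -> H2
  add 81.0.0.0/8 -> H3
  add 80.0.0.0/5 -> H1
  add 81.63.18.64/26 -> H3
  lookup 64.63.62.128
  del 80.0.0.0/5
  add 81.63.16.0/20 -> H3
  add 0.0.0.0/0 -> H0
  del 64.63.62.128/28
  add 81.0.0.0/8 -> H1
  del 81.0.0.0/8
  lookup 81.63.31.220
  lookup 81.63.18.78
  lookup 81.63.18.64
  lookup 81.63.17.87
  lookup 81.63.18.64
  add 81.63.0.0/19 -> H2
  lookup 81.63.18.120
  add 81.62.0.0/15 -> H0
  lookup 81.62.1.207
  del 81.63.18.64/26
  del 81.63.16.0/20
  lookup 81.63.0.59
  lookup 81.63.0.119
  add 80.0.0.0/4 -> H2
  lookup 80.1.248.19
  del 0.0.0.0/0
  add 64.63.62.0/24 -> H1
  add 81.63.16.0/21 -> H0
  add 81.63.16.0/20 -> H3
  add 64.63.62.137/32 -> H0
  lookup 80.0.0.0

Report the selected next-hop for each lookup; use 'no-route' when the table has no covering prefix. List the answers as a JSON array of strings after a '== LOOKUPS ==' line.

Trace:
  add 0.0.0.0/0 -> H3 at depth 0
  add 64.63.62.128/28 -> H2 at depth 28
  add 81.0.0.0/8 -> H3 at depth 8
  add 80.0.0.0/5 -> H1 at depth 5
  add 81.63.18.64/26 -> H3 at depth 26
  ? 64.63.62.128  path d0:H3→d1:-→d2:-→d3:-→d4:-→d5:-→d6:-→d7:-→d8:-→d9:-→d10:-→d11:-→d12:-→d13:-→d14:-→d15:-→d16:-→d17:-→d18:-→d19:-→d20:-→d21:-→d22:-→d23:-→d24:-→d25:-→d26:-→d27:-→d28:H2  best=H2
  del 80.0.0.0/5 (clear depth 5)
  add 81.63.16.0/20 -> H3 at depth 20
  add 0.0.0.0/0 -> H0 at depth 0
  del 64.63.62.128/28 (clear depth 28)
  add 81.0.0.0/8 -> H1 at depth 8
  del 81.0.0.0/8 (clear depth 8)
  ? 81.63.31.220  path d0:H0→d1:-→d2:-→d3:-→d4:-→d5:-→d6:-→d7:-→d8:-→d9:-→d10:-→d11:-→d12:-→d13:-→d14:-→d15:-→d16:-→d17:-→d18:-→d19:-→d20:H3  best=H3
  ? 81.63.18.78  path d0:H0→d1:-→d2:-→d3:-→d4:-→d5:-→d6:-→d7:-→d8:-→d9:-→d10:-→d11:-→d12:-→d13:-→d14:-→d15:-→d16:-→d17:-→d18:-→d19:-→d20:H3→d21:-→d22:-→d23:-→d24:-→d25:-→d26:H3  best=H3
  ? 81.63.18.64  path d0:H0→d1:-→d2:-→d3:-→d4:-→d5:-→d6:-→d7:-→d8:-→d9:-→d10:-→d11:-→d12:-→d13:-→d14:-→d15:-→d16:-→d17:-→d18:-→d19:-→d20:H3→d21:-→d22:-→d23:-→d24:-→d25:-→d26:H3  best=H3
  ? 81.63.17.87  path d0:H0→d1:-→d2:-→d3:-→d4:-→d5:-→d6:-→d7:-→d8:-→d9:-→d10:-→d11:-→d12:-→d13:-→d14:-→d15:-→d16:-→d17:-→d18:-→d19:-→d20:H3→d21:-→d22:-  best=H3
  ? 81.63.18.64  path d0:H0→d1:-→d2:-→d3:-→d4:-→d5:-→d6:-→d7:-→d8:-→d9:-→d10:-→d11:-→d12:-→d13:-→d14:-→d15:-→d16:-→d17:-→d18:-→d19:-→d20:H3→d21:-→d22:-→d23:-→d24:-→d25:-→d26:H3  best=H3
  add 81.63.0.0/19 -> H2 at depth 19
  ? 81.63.18.120  path d0:H0→d1:-→d2:-→d3:-→d4:-→d5:-→d6:-→d7:-→d8:-→d9:-→d10:-→d11:-→d12:-→d13:-→d14:-→d15:-→d16:-→d17:-→d18:-→d19:H2→d20:H3→d21:-→d22:-→d23:-→d24:-→d25:-→d26:H3  best=H3
  add 81.62.0.0/15 -> H0 at depth 15
  ? 81.62.1.207  path d0:H0→d1:-→d2:-→d3:-→d4:-→d5:-→d6:-→d7:-→d8:-→d9:-→d10:-→d11:-→d12:-→d13:-→d14:-→d15:H0  best=H0
  del 81.63.18.64/26 (clear depth 26)
  del 81.63.16.0/20 (clear depth 20)
  ? 81.63.0.59  path d0:H0→d1:-→d2:-→d3:-→d4:-→d5:-→d6:-→d7:-→d8:-→d9:-→d10:-→d11:-→d12:-→d13:-→d14:-→d15:H0→d16:-→d17:-→d18:-→d19:H2  best=H2
  ? 81.63.0.119  path d0:H0→d1:-→d2:-→d3:-→d4:-→d5:-→d6:-→d7:-→d8:-→d9:-→d10:-→d11:-→d12:-→d13:-→d14:-→d15:H0→d16:-→d17:-→d18:-→d19:H2  best=H2
  add 80.0.0.0/4 -> H2 at depth 4
  ? 80.1.248.19  path d0:H0→d1:-→d2:-→d3:-→d4:H2→d5:-→d6:-→d7:-  best=H2
  del 0.0.0.0/0 (clear depth 0)
  add 64.63.62.0/24 -> H1 at depth 24
  add 81.63.16.0/21 -> H0 at depth 21
  add 81.63.16.0/20 -> H3 at depth 20
  add 64.63.62.137/32 -> H0 at depth 32
  ? 80.0.0.0  path d0:-→d1:-→d2:-→d3:-→d4:H2→d5:-→d6:-→d7:-  best=H2

== LOOKUPS ==
["H2","H3","H3","H3","H3","H3","H3","H0","H2","H2","H2","H2"]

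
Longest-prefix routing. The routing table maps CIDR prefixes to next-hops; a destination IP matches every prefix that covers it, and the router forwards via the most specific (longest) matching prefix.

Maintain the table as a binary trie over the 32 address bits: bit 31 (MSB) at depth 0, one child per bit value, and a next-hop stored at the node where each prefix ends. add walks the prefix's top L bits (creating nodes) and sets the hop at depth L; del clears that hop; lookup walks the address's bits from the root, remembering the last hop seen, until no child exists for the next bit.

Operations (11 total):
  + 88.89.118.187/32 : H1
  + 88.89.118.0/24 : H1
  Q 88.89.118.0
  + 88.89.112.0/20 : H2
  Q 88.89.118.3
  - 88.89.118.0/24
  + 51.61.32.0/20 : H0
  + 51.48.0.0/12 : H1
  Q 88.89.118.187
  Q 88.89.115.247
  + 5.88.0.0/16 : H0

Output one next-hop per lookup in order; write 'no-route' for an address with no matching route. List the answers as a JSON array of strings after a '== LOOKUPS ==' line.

Trace:
  add 88.89.118.187/32 -> H1 at depth 32
  add 88.89.118.0/24 -> H1 at depth 24
  ? 88.89.118.0  path d0:-→d1:-→d2:-→d3:-→d4:-→d5:-→d6:-→d7:-→d8:-→d9:-→d10:-→d11:-→d12:-→d13:-→d14:-→d15:-→d16:-→d17:-→d18:-→d19:-→d20:-→d21:-→d22:-→d23:-→d24:H1  best=H1
  add 88.89.112.0/20 -> H2 at depth 20
  ? 88.89.118.3  path d0:-→d1:-→d2:-→d3:-→d4:-→d5:-→d6:-→d7:-→d8:-→d9:-→d10:-→d11:-→d12:-→d13:-→d14:-→d15:-→d16:-→d17:-→d18:-→d19:-→d20:H2→d21:-→d22:-→d23:-→d24:H1  best=H1
  del 88.89.118.0/24 (clear depth 24)
  add 51.61.32.0/20 -> H0 at depth 20
  add 51.48.0.0/12 -> H1 at depth 12
  ? 88.89.118.187  path d0:-→d1:-→d2:-→d3:-→d4:-→d5:-→d6:-→d7:-→d8:-→d9:-→d10:-→d11:-→d12:-→d13:-→d14:-→d15:-→d16:-→d17:-→d18:-→d19:-→d20:H2→d21:-→d22:-→d23:-→d24:-→d25:-→d26:-→d27:-→d28:-→d29:-→d30:-→d31:-→d32:H1  best=H1
  ? 88.89.115.247  path d0:-→d1:-→d2:-→d3:-→d4:-→d5:-→d6:-→d7:-→d8:-→d9:-→d10:-→d11:-→d12:-→d13:-→d14:-→d15:-→d16:-→d17:-→d18:-→d19:-→d20:H2→d21:-  best=H2
  add 5.88.0.0/16 -> H0 at depth 16

== LOOKUPS ==
["H1","H1","H1","H2"]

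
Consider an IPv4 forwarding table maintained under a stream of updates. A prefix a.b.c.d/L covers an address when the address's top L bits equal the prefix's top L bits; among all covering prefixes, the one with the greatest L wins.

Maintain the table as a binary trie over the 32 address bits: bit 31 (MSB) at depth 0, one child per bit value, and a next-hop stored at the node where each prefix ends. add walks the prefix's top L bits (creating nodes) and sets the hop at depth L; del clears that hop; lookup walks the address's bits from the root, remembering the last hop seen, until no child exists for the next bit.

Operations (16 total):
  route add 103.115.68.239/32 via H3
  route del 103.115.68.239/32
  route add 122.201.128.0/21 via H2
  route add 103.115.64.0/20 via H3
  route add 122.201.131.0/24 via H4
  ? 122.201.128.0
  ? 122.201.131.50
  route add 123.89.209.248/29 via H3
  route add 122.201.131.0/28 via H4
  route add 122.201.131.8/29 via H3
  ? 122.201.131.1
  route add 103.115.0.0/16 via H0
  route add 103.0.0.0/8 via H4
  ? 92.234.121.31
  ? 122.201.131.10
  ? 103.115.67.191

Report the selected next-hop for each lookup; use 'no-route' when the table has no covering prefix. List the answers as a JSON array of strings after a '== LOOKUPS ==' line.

Trace:
  add 103.115.68.239/32 -> H3 at depth 32
  - 103.115.68.239/32 clear@32
  add 122.201.128.0/21 -> H2 at depth 21
  add 103.115.64.0/20 -> H3 at depth 20
  add 122.201.131.0/24 -> H4 at depth 24
  ? 122.201.128.0  path d0:-→d1:-→d2:-→d3:-→d4:-→d5:-→d6:-→d7:-→d8:-→d9:-→d10:-→d11:-→d12:-→d13:-→d14:-→d15:-→d16:-→d17:-→d18:-→d19:-→d20:-→d21:H2→d22:-  best=H2
  ? 122.201.131.50  path d0:-→d1:-→d2:-→d3:-→d4:-→d5:-→d6:-→d7:-→d8:-→d9:-→d10:-→d11:-→d12:-→d13:-→d14:-→d15:-→d16:-→d17:-→d18:-→d19:-→d20:-→d21:H2→d22:-→d23:-→d24:H4  best=H4
  add 123.89.209.248/29 -> H3 at depth 29
  add 122.201.131.0/28 -> H4 at depth 28
  add 122.201.131.8/29 -> H3 at depth 29
  ? 122.201.131.1  path d0:-→d1:-→d2:-→d3:-→d4:-→d5:-→d6:-→d7:-→d8:-→d9:-→d10:-→d11:-→d12:-→d13:-→d14:-→d15:-→d16:-→d17:-→d18:-→d19:-→d20:-→d21:H2→d22:-→d23:-→d24:H4→d25:-→d26:-→d27:-→d28:H4  best=H4
  add 103.115.0.0/16 -> H0 at depth 16
  add 103.0.0.0/8 -> H4 at depth 8
  ? 92.234.121.31  path d0:-→d1:-→d2:-  best=no-route
  ? 122.201.131.10  path d0:-→d1:-→d2:-→d3:-→d4:-→d5:-→d6:-→d7:-→d8:-→d9:-→d10:-→d11:-→d12:-→d13:-→d14:-→d15:-→d16:-→d17:-→d18:-→d19:-→d20:-→d21:H2→d22:-→d23:-→d24:H4→d25:-→d26:-→d27:-→d28:H4→d29:H3  best=H3
  ? 103.115.67.191  path d0:-→d1:-→d2:-→d3:-→d4:-→d5:-→d6:-→d7:-→d8:H4→d9:-→d10:-→d11:-→d12:-→d13:-→d14:-→d15:-→d16:H0→d17:-→d18:-→d19:-→d20:H3→d21:-  best=H3

== LOOKUPS ==
["H2","H4","H4","no-route","H3","H3"]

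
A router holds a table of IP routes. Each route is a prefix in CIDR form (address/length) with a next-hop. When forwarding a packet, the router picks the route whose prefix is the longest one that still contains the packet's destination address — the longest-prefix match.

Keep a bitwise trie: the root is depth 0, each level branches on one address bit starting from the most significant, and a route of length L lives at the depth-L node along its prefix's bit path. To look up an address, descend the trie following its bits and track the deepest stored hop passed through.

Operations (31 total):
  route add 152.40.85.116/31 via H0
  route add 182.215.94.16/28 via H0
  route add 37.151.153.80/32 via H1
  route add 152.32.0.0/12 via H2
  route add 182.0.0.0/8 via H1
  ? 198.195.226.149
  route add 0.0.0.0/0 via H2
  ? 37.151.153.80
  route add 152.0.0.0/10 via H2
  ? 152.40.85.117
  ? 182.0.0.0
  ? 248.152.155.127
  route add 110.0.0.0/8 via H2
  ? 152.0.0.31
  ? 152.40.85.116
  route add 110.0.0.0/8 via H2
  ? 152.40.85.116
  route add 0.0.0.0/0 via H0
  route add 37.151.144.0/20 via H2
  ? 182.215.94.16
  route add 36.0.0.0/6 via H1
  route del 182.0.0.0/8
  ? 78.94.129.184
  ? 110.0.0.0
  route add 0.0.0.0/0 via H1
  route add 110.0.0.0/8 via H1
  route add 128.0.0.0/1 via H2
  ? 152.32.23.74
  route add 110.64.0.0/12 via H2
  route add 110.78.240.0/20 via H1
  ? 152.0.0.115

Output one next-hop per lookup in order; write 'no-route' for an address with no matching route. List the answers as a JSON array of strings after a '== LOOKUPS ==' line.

Apply in order:
  add 152.40.85.116/31 -> H0 at depth 31
  add 182.215.94.16/28 -> H0 at depth 28
  add 37.151.153.80/32 -> H1 at depth 32
  add 152.32.0.0/12 -> H2 at depth 12
  add 182.0.0.0/8 -> H1 at depth 8
  Q 198.195.226.149: descend 1 ; hops seen [∅] ; pick no-route
  add 0.0.0.0/0 -> H2 at depth 0
  Q 37.151.153.80: descend 00100101100101111001100101010000 ; hops seen [H2,H1] ; pick H1
  add 152.0.0.0/10 -> H2 at depth 10
  Q 152.40.85.117: descend 1001100000101000010101010111010 ; hops seen [H2,H2,H2,H0] ; pick H0
  Q 182.0.0.0: descend 10110110 ; hops seen [H2,H1] ; pick H1
  Q 248.152.155.127: descend 1 ; hops seen [H2] ; pick H2
  add 110.0.0.0/8 -> H2 at depth 8
  Q 152.0.0.31: descend 1001100000 ; hops seen [H2,H2] ; pick H2
  Q 152.40.85.116: descend 1001100000101000010101010111010 ; hops seen [H2,H2,H2,H0] ; pick H0
  add 110.0.0.0/8 -> H2 at depth 8
  Q 152.40.85.116: descend 1001100000101000010101010111010 ; hops seen [H2,H2,H2,H0] ; pick H0
  add 0.0.0.0/0 -> H0 at depth 0
  add 37.151.144.0/20 -> H2 at depth 20
  Q 182.215.94.16: descend 1011011011010111010111100001 ; hops seen [H0,H1,H0] ; pick H0
  add 36.0.0.0/6 -> H1 at depth 6
  del 182.0.0.0/8 (clear depth 8)
  Q 78.94.129.184: descend 01 ; hops seen [H0] ; pick H0
  Q 110.0.0.0: descend 01101110 ; hops seen [H0,H2] ; pick H2
  add 0.0.0.0/0 -> H1 at depth 0
  add 110.0.0.0/8 -> H1 at depth 8
  add 128.0.0.0/1 -> H2 at depth 1
  Q 152.32.23.74: descend 100110000010 ; hops seen [H1,H2,H2,H2] ; pick H2
  add 110.64.0.0/12 -> H2 at depth 12
  add 110.78.240.0/20 -> H1 at depth 20
  Q 152.0.0.115: descend 1001100000 ; hops seen [H1,H2,H2] ; pick H2

== LOOKUPS ==
["no-route","H1","H0","H1","H2","H2","H0","H0","H0","H0","H2","H2","H2"]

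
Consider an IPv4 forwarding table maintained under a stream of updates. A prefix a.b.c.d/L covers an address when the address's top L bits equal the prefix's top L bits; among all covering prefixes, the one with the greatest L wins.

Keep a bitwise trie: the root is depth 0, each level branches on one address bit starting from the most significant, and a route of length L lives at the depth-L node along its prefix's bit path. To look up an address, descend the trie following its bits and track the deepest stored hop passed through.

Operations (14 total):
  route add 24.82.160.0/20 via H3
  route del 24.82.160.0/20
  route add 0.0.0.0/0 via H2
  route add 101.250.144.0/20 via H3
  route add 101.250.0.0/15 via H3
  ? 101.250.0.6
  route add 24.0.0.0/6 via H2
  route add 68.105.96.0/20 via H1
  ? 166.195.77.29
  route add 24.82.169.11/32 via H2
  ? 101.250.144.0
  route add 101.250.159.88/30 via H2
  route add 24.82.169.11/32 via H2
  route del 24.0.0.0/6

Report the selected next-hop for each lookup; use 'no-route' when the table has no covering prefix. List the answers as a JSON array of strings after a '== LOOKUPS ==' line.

Process each operation:
  add 24.82.160.0/20 -> H3 at depth 20
  - 24.82.160.0/20 clear@20
  add 0.0.0.0/0 -> H2 at depth 0
  add 101.250.144.0/20 -> H3 at depth 20
  add 101.250.0.0/15 -> H3 at depth 15
  ? 101.250.0.6  path d0:H2→d1:-→d2:-→d3:-→d4:-→d5:-→d6:-→d7:-→d8:-→d9:-→d10:-→d11:-→d12:-→d13:-→d14:-→d15:H3→d16:-  best=H3
  add 24.0.0.0/6 -> H2 at depth 6
  add 68.105.96.0/20 -> H1 at depth 20
  ? 166.195.77.29  path d0:H2  best=H2
  add 24.82.169.11/32 -> H2 at depth 32
  ? 101.250.144.0  path d0:H2→d1:-→d2:-→d3:-→d4:-→d5:-→d6:-→d7:-→d8:-→d9:-→d10:-→d11:-→d12:-→d13:-→d14:-→d15:H3→d16:-→d17:-→d18:-→d19:-→d20:H3  best=H3
  add 101.250.159.88/30 -> H2 at depth 30
  add 24.82.169.11/32 -> H2 at depth 32
  - 24.0.0.0/6 clear@6

== LOOKUPS ==
["H3","H2","H3"]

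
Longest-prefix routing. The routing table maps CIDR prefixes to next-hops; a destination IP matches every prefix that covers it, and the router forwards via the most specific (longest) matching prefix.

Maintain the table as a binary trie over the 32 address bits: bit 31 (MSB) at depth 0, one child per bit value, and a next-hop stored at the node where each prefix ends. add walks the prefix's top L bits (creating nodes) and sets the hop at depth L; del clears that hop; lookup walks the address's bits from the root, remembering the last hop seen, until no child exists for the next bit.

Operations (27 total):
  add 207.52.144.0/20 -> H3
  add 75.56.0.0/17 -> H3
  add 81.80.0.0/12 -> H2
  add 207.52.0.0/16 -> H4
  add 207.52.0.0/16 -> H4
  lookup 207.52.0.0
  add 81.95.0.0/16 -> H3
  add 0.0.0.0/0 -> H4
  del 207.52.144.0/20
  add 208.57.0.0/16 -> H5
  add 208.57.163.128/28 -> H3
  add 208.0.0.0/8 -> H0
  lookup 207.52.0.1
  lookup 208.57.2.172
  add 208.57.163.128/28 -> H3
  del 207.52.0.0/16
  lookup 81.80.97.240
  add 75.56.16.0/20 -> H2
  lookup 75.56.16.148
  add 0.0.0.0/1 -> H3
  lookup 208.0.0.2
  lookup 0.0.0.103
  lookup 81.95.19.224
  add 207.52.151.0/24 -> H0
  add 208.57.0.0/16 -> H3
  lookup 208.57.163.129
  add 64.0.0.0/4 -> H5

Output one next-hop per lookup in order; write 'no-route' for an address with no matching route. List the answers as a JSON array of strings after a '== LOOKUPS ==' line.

Process each operation:
  + 207.52.144.0/20 (H3) depth=20
  + 75.56.0.0/17 (H3) depth=17
  + 81.80.0.0/12 (H2) depth=12
  + 207.52.0.0/16 (H4) depth=16
  + 207.52.0.0/16 (H4) depth=16
  ? 207.52.0.0  path d0:-→d1:-→d2:-→d3:-→d4:-→d5:-→d6:-→d7:-→d8:-→d9:-→d10:-→d11:-→d12:-→d13:-→d14:-→d15:-→d16:H4  best=H4
  + 81.95.0.0/16 (H3) depth=16
  + 0.0.0.0/0 (H4) depth=0
  del 207.52.144.0/20 (clear depth 20)
  + 208.57.0.0/16 (H5) depth=16
  + 208.57.163.128/28 (H3) depth=28
  + 208.0.0.0/8 (H0) depth=8
  ? 207.52.0.1  path d0:H4→d1:-→d2:-→d3:-→d4:-→d5:-→d6:-→d7:-→d8:-→d9:-→d10:-→d11:-→d12:-→d13:-→d14:-→d15:-→d16:H4  best=H4
  ? 208.57.2.172  path d0:H4→d1:-→d2:-→d3:-→d4:-→d5:-→d6:-→d7:-→d8:H0→d9:-→d10:-→d11:-→d12:-→d13:-→d14:-→d15:-→d16:H5  best=H5
  + 208.57.163.128/28 (H3) depth=28
  del 207.52.0.0/16 (clear depth 16)
  ? 81.80.97.240  path d0:H4→d1:-→d2:-→d3:-→d4:-→d5:-→d6:-→d7:-→d8:-→d9:-→d10:-→d11:-→d12:H2  best=H2
  + 75.56.16.0/20 (H2) depth=20
  ? 75.56.16.148  path d0:H4→d1:-→d2:-→d3:-→d4:-→d5:-→d6:-→d7:-→d8:-→d9:-→d10:-→d11:-→d12:-→d13:-→d14:-→d15:-→d16:-→d17:H3→d18:-→d19:-→d20:H2  best=H2
  + 0.0.0.0/1 (H3) depth=1
  ? 208.0.0.2  path d0:H4→d1:-→d2:-→d3:-→d4:-→d5:-→d6:-→d7:-→d8:H0→d9:-→d10:-  best=H0
  ? 0.0.0.103  path d0:H4→d1:H3  best=H3
  ? 81.95.19.224  path d0:H4→d1:H3→d2:-→d3:-→d4:-→d5:-→d6:-→d7:-→d8:-→d9:-→d10:-→d11:-→d12:H2→d13:-→d14:-→d15:-→d16:H3  best=H3
  + 207.52.151.0/24 (H0) depth=24
  + 208.57.0.0/16 (H3) depth=16
  ? 208.57.163.129  path d0:H4→d1:-→d2:-→d3:-→d4:-→d5:-→d6:-→d7:-→d8:H0→d9:-→d10:-→d11:-→d12:-→d13:-→d14:-→d15:-→d16:H3→d17:-→d18:-→d19:-→d20:-→d21:-→d22:-→d23:-→d24:-→d25:-→d26:-→d27:-→d28:H3  best=H3
  + 64.0.0.0/4 (H5) depth=4

== LOOKUPS ==
["H4","H4","H5","H2","H2","H0","H3","H3","H3"]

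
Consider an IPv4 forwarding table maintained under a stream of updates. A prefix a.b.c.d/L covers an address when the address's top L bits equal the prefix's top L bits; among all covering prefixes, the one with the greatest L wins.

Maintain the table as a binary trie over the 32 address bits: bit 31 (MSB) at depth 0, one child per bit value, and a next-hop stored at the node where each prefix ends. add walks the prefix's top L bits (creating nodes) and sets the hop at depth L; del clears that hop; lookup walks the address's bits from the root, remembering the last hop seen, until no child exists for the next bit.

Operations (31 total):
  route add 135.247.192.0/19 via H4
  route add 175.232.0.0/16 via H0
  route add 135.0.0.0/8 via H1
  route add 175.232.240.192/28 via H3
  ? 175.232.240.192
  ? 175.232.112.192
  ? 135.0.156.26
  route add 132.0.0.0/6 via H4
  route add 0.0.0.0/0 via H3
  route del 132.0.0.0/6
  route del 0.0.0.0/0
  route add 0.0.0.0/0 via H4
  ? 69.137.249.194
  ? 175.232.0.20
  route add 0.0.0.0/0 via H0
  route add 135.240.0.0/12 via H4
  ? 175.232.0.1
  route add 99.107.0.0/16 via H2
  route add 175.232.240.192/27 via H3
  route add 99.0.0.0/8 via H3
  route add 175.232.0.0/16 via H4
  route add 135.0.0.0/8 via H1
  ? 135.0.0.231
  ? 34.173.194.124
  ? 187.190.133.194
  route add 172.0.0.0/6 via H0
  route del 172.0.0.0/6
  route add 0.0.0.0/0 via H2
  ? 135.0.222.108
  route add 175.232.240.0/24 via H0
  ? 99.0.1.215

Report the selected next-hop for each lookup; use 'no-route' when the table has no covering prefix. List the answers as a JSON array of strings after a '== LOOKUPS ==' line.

Process each operation:
  add 135.247.192.0/19 -> H4 at depth 19
  add 175.232.0.0/16 -> H0 at depth 16
  add 135.0.0.0/8 -> H1 at depth 8
  add 175.232.240.192/28 -> H3 at depth 28
  ? 175.232.240.192  path d0:-→d1:-→d2:-→d3:-→d4:-→d5:-→d6:-→d7:-→d8:-→d9:-→d10:-→d11:-→d12:-→d13:-→d14:-→d15:-→d16:H0→d17:-→d18:-→d19:-→d20:-→d21:-→d22:-→d23:-→d24:-→d25:-→d26:-→d27:-→d28:H3  best=H3
  ? 175.232.112.192  path d0:-→d1:-→d2:-→d3:-→d4:-→d5:-→d6:-→d7:-→d8:-→d9:-→d10:-→d11:-→d12:-→d13:-→d14:-→d15:-→d16:H0  best=H0
  ? 135.0.156.26  path d0:-→d1:-→d2:-→d3:-→d4:-→d5:-→d6:-→d7:-→d8:H1  best=H1
  add 132.0.0.0/6 -> H4 at depth 6
  add 0.0.0.0/0 -> H3 at depth 0
  del 132.0.0.0/6 (clear depth 6)
  del 0.0.0.0/0 (clear depth 0)
  add 0.0.0.0/0 -> H4 at depth 0
  ? 69.137.249.194  path d0:H4  best=H4
  ? 175.232.0.20  path d0:H4→d1:-→d2:-→d3:-→d4:-→d5:-→d6:-→d7:-→d8:-→d9:-→d10:-→d11:-→d12:-→d13:-→d14:-→d15:-→d16:H0  best=H0
  add 0.0.0.0/0 -> H0 at depth 0
  add 135.240.0.0/12 -> H4 at depth 12
  ? 175.232.0.1  path d0:H0→d1:-→d2:-→d3:-→d4:-→d5:-→d6:-→d7:-→d8:-→d9:-→d10:-→d11:-→d12:-→d13:-→d14:-→d15:-→d16:H0  best=H0
  add 99.107.0.0/16 -> H2 at depth 16
  add 175.232.240.192/27 -> H3 at depth 27
  add 99.0.0.0/8 -> H3 at depth 8
  add 175.232.0.0/16 -> H4 at depth 16
  add 135.0.0.0/8 -> H1 at depth 8
  ? 135.0.0.231  path d0:H0→d1:-→d2:-→d3:-→d4:-→d5:-→d6:-→d7:-→d8:H1  best=H1
  ? 34.173.194.124  path d0:H0→d1:-  best=H0
  ? 187.190.133.194  path d0:H0→d1:-→d2:-→d3:-  best=H0
  add 172.0.0.0/6 -> H0 at depth 6
  del 172.0.0.0/6 (clear depth 6)
  add 0.0.0.0/0 -> H2 at depth 0
  ? 135.0.222.108  path d0:H2→d1:-→d2:-→d3:-→d4:-→d5:-→d6:-→d7:-→d8:H1  best=H1
  add 175.232.240.0/24 -> H0 at depth 24
  ? 99.0.1.215  path d0:H2→d1:-→d2:-→d3:-→d4:-→d5:-→d6:-→d7:-→d8:H3→d9:-  best=H3

== LOOKUPS ==
["H3","H0","H1","H4","H0","H0","H1","H0","H0","H1","H3"]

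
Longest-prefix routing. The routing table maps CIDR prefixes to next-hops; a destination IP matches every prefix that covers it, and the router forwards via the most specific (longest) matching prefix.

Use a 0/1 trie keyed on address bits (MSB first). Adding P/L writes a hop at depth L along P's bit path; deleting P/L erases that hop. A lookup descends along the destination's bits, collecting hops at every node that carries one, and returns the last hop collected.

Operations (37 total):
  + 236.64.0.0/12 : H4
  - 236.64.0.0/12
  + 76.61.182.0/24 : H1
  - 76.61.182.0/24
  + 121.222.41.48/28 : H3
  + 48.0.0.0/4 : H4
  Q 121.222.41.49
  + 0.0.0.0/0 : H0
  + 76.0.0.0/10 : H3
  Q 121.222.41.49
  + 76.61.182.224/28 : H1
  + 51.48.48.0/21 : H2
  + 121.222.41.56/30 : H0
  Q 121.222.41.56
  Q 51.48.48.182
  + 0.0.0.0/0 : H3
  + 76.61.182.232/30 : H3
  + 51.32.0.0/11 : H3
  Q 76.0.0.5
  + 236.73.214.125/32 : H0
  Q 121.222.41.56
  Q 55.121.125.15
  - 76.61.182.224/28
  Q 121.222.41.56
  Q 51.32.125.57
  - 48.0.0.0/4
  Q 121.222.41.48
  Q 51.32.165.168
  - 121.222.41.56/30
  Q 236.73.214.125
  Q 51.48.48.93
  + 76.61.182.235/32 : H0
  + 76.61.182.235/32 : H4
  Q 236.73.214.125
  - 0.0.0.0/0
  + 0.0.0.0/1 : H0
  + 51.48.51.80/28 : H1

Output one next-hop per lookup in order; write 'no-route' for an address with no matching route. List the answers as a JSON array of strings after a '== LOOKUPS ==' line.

Apply in order:
  + 236.64.0.0/12 (H4) depth=12
  - 236.64.0.0/12 clear@12
  + 76.61.182.0/24 (H1) depth=24
  - 76.61.182.0/24 clear@24
  + 121.222.41.48/28 (H3) depth=28
  + 48.0.0.0/4 (H4) depth=4
  Q 121.222.41.49: descend 0111100111011110001010010011 ; hops seen [H3] ; pick H3
  + 0.0.0.0/0 (H0) depth=0
  + 76.0.0.0/10 (H3) depth=10
  Q 121.222.41.49: descend 0111100111011110001010010011 ; hops seen [H0,H3] ; pick H3
  + 76.61.182.224/28 (H1) depth=28
  + 51.48.48.0/21 (H2) depth=21
  + 121.222.41.56/30 (H0) depth=30
  Q 121.222.41.56: descend 011110011101111000101001001110 ; hops seen [H0,H3,H0] ; pick H0
  Q 51.48.48.182: descend 001100110011000000110 ; hops seen [H0,H4,H2] ; pick H2
  + 0.0.0.0/0 (H3) depth=0
  + 76.61.182.232/30 (H3) depth=30
  + 51.32.0.0/11 (H3) depth=11
  Q 76.0.0.5: descend 0100110000 ; hops seen [H3,H3] ; pick H3
  + 236.73.214.125/32 (H0) depth=32
  Q 121.222.41.56: descend 011110011101111000101001001110 ; hops seen [H3,H3,H0] ; pick H0
  Q 55.121.125.15: descend 00110 ; hops seen [H3,H4] ; pick H4
  - 76.61.182.224/28 clear@28
  Q 121.222.41.56: descend 011110011101111000101001001110 ; hops seen [H3,H3,H0] ; pick H0
  Q 51.32.125.57: descend 00110011001 ; hops seen [H3,H4,H3] ; pick H3
  - 48.0.0.0/4 clear@4
  Q 121.222.41.48: descend 0111100111011110001010010011 ; hops seen [H3,H3] ; pick H3
  Q 51.32.165.168: descend 00110011001 ; hops seen [H3,H3] ; pick H3
  - 121.222.41.56/30 clear@30
  Q 236.73.214.125: descend 11101100010010011101011001111101 ; hops seen [H3,H0] ; pick H0
  Q 51.48.48.93: descend 001100110011000000110 ; hops seen [H3,H3,H2] ; pick H2
  + 76.61.182.235/32 (H0) depth=32
  + 76.61.182.235/32 (H4) depth=32
  Q 236.73.214.125: descend 11101100010010011101011001111101 ; hops seen [H3,H0] ; pick H0
  - 0.0.0.0/0 clear@0
  + 0.0.0.0/1 (H0) depth=1
  + 51.48.51.80/28 (H1) depth=28

== LOOKUPS ==
["H3","H3","H0","H2","H3","H0","H4","H0","H3","H3","H3","H0","H2","H0"]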